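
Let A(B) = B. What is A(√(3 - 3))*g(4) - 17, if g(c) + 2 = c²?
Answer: -17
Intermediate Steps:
g(c) = -2 + c²
A(√(3 - 3))*g(4) - 17 = √(3 - 3)*(-2 + 4²) - 17 = √0*(-2 + 16) - 17 = 0*14 - 17 = 0 - 17 = -17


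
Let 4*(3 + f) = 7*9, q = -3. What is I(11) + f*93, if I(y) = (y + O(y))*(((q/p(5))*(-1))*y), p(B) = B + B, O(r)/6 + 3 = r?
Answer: 27609/20 ≈ 1380.4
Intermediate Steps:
f = 51/4 (f = -3 + (7*9)/4 = -3 + (¼)*63 = -3 + 63/4 = 51/4 ≈ 12.750)
O(r) = -18 + 6*r
p(B) = 2*B
I(y) = 3*y*(-18 + 7*y)/10 (I(y) = (y + (-18 + 6*y))*((-3/(2*5)*(-1))*y) = (-18 + 7*y)*((-3/10*(-1))*y) = (-18 + 7*y)*(3*y/10) = 3*y*(-18 + 7*y)/10)
I(11) + f*93 = (3/10)*11*(-18 + 7*11) + (51/4)*93 = (3/10)*11*(-18 + 77) + 4743/4 = (3/10)*11*59 + 4743/4 = 1947/10 + 4743/4 = 27609/20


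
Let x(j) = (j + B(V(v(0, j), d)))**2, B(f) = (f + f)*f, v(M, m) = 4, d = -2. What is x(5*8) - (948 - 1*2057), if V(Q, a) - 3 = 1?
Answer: 6293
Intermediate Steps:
V(Q, a) = 4 (V(Q, a) = 3 + 1 = 4)
B(f) = 2*f**2 (B(f) = (2*f)*f = 2*f**2)
x(j) = (32 + j)**2 (x(j) = (j + 2*4**2)**2 = (j + 2*16)**2 = (j + 32)**2 = (32 + j)**2)
x(5*8) - (948 - 1*2057) = (32 + 5*8)**2 - (948 - 1*2057) = (32 + 40)**2 - (948 - 2057) = 72**2 - 1*(-1109) = 5184 + 1109 = 6293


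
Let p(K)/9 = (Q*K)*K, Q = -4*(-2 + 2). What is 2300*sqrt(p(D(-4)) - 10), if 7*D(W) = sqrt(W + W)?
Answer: 2300*I*sqrt(10) ≈ 7273.2*I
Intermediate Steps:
D(W) = sqrt(2)*sqrt(W)/7 (D(W) = sqrt(W + W)/7 = sqrt(2*W)/7 = (sqrt(2)*sqrt(W))/7 = sqrt(2)*sqrt(W)/7)
Q = 0 (Q = -4*0 = 0)
p(K) = 0 (p(K) = 9*((0*K)*K) = 9*(0*K) = 9*0 = 0)
2300*sqrt(p(D(-4)) - 10) = 2300*sqrt(0 - 10) = 2300*sqrt(-10) = 2300*(I*sqrt(10)) = 2300*I*sqrt(10)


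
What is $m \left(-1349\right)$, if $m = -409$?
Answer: $551741$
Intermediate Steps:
$m \left(-1349\right) = \left(-409\right) \left(-1349\right) = 551741$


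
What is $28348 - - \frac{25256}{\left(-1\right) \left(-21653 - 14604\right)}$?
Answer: $\frac{1027838692}{36257} \approx 28349.0$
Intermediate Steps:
$28348 - - \frac{25256}{\left(-1\right) \left(-21653 - 14604\right)} = 28348 - - \frac{25256}{\left(-1\right) \left(-36257\right)} = 28348 - - \frac{25256}{36257} = 28348 + \frac{25256}{36257} = \frac{1027838692}{36257}$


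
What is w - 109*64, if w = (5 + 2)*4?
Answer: -6948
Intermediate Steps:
w = 28 (w = 7*4 = 28)
w - 109*64 = 28 - 109*64 = 28 - 6976 = -6948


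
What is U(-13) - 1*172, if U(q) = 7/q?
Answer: -2243/13 ≈ -172.54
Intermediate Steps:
U(-13) - 1*172 = 7/(-13) - 1*172 = 7*(-1/13) - 172 = -7/13 - 172 = -2243/13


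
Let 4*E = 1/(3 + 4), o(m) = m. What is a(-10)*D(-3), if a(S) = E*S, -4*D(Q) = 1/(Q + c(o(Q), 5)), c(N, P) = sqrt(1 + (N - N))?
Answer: -5/112 ≈ -0.044643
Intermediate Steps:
c(N, P) = 1 (c(N, P) = sqrt(1 + 0) = sqrt(1) = 1)
E = 1/28 (E = 1/(4*(3 + 4)) = (1/4)/7 = (1/4)*(1/7) = 1/28 ≈ 0.035714)
D(Q) = -1/(4*(1 + Q)) (D(Q) = -1/(4*(Q + 1)) = -1/(4*(1 + Q)))
a(S) = S/28
a(-10)*D(-3) = ((1/28)*(-10))*(-1/(4 + 4*(-3))) = -(-5)/(14*(4 - 12)) = -(-5)/(14*(-8)) = -(-5)*(-1)/(14*8) = -5/14*1/8 = -5/112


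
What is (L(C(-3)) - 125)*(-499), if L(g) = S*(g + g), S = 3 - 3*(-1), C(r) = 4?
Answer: 38423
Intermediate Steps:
S = 6 (S = 3 + 3 = 6)
L(g) = 12*g (L(g) = 6*(g + g) = 6*(2*g) = 12*g)
(L(C(-3)) - 125)*(-499) = (12*4 - 125)*(-499) = (48 - 125)*(-499) = -77*(-499) = 38423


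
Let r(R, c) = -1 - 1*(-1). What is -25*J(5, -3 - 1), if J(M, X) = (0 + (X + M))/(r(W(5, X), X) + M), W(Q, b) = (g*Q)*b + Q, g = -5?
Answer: -5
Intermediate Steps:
W(Q, b) = Q - 5*Q*b (W(Q, b) = (-5*Q)*b + Q = -5*Q*b + Q = Q - 5*Q*b)
r(R, c) = 0 (r(R, c) = -1 + 1 = 0)
J(M, X) = (M + X)/M (J(M, X) = (0 + (X + M))/(0 + M) = (0 + (M + X))/M = (M + X)/M)
-25*J(5, -3 - 1) = -25*(5 + (-3 - 1))/5 = -5*(5 - 4) = -5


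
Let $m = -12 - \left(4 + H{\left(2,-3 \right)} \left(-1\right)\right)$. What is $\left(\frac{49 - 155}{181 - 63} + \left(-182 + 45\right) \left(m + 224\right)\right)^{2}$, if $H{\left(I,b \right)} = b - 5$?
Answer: $\frac{2613566922409}{3481} \approx 7.5081 \cdot 10^{8}$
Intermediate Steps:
$H{\left(I,b \right)} = -5 + b$
$m = -24$ ($m = -12 - \left(4 + \left(-5 - 3\right) \left(-1\right)\right) = -12 - \left(4 - -8\right) = -12 - \left(4 + 8\right) = -12 - 12 = -24$)
$\left(\frac{49 - 155}{181 - 63} + \left(-182 + 45\right) \left(m + 224\right)\right)^{2} = \left(\frac{49 - 155}{181 - 63} + \left(-182 + 45\right) \left(-24 + 224\right)\right)^{2} = \left(- \frac{106}{118} - 27400\right)^{2} = \left(\left(-106\right) \frac{1}{118} - 27400\right)^{2} = \left(- \frac{53}{59} - 27400\right)^{2} = \left(- \frac{1616653}{59}\right)^{2} = \frac{2613566922409}{3481}$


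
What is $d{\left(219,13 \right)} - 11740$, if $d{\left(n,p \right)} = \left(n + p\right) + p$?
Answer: $-11495$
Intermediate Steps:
$d{\left(n,p \right)} = n + 2 p$
$d{\left(219,13 \right)} - 11740 = \left(219 + 2 \cdot 13\right) - 11740 = \left(219 + 26\right) - 11740 = 245 - 11740 = -11495$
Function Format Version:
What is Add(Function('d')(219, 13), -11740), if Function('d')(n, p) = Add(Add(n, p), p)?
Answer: -11495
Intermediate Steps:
Function('d')(n, p) = Add(n, Mul(2, p))
Add(Function('d')(219, 13), -11740) = Add(Add(219, Mul(2, 13)), -11740) = Add(Add(219, 26), -11740) = Add(245, -11740) = -11495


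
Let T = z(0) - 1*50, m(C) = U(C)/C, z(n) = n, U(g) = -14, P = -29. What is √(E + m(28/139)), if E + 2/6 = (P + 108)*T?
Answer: I*√144714/6 ≈ 63.402*I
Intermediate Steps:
m(C) = -14/C
T = -50 (T = 0 - 1*50 = 0 - 50 = -50)
E = -11851/3 (E = -⅓ + (-29 + 108)*(-50) = -⅓ + 79*(-50) = -⅓ - 3950 = -11851/3 ≈ -3950.3)
√(E + m(28/139)) = √(-11851/3 - 14/(28/139)) = √(-11851/3 - 14/(28*(1/139))) = √(-11851/3 - 14/28/139) = √(-11851/3 - 14*139/28) = √(-11851/3 - 139/2) = √(-24119/6) = I*√144714/6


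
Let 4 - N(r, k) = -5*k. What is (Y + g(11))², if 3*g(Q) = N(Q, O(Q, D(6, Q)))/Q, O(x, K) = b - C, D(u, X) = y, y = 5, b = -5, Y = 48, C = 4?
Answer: 2380849/1089 ≈ 2186.3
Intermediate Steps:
D(u, X) = 5
O(x, K) = -9 (O(x, K) = -5 - 1*4 = -5 - 4 = -9)
N(r, k) = 4 + 5*k (N(r, k) = 4 - (-5)*k = 4 + 5*k)
g(Q) = -41/(3*Q) (g(Q) = ((4 + 5*(-9))/Q)/3 = ((4 - 45)/Q)/3 = (-41/Q)/3 = -41/(3*Q))
(Y + g(11))² = (48 - 41/3/11)² = (48 - 41/3*1/11)² = (48 - 41/33)² = (1543/33)² = 2380849/1089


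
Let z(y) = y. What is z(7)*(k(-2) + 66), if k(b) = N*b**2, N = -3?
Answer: 378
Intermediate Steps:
k(b) = -3*b**2
z(7)*(k(-2) + 66) = 7*(-3*(-2)**2 + 66) = 7*(-3*4 + 66) = 7*(-12 + 66) = 7*54 = 378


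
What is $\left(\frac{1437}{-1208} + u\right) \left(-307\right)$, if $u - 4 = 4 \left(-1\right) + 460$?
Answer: $- \frac{170152601}{1208} \approx -1.4085 \cdot 10^{5}$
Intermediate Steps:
$u = 460$ ($u = 4 + \left(4 \left(-1\right) + 460\right) = 4 + \left(-4 + 460\right) = 4 + 456 = 460$)
$\left(\frac{1437}{-1208} + u\right) \left(-307\right) = \left(\frac{1437}{-1208} + 460\right) \left(-307\right) = \left(1437 \left(- \frac{1}{1208}\right) + 460\right) \left(-307\right) = \left(- \frac{1437}{1208} + 460\right) \left(-307\right) = \frac{554243}{1208} \left(-307\right) = - \frac{170152601}{1208}$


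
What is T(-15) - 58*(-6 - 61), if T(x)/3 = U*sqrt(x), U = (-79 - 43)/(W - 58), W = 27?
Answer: 3886 + 366*I*sqrt(15)/31 ≈ 3886.0 + 45.726*I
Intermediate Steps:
U = 122/31 (U = (-79 - 43)/(27 - 58) = -122/(-31) = -122*(-1/31) = 122/31 ≈ 3.9355)
T(x) = 366*sqrt(x)/31 (T(x) = 3*(122*sqrt(x)/31) = 366*sqrt(x)/31)
T(-15) - 58*(-6 - 61) = 366*sqrt(-15)/31 - 58*(-6 - 61) = 366*(I*sqrt(15))/31 - 58*(-67) = 366*I*sqrt(15)/31 + 3886 = 3886 + 366*I*sqrt(15)/31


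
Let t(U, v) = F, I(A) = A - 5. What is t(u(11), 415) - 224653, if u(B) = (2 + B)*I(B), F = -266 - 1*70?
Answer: -224989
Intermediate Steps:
I(A) = -5 + A
F = -336 (F = -266 - 70 = -336)
u(B) = (-5 + B)*(2 + B) (u(B) = (2 + B)*(-5 + B) = (-5 + B)*(2 + B))
t(U, v) = -336
t(u(11), 415) - 224653 = -336 - 224653 = -224989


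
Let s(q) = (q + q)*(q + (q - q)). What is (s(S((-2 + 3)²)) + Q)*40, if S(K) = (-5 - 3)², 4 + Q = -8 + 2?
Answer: 327280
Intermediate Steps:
Q = -10 (Q = -4 + (-8 + 2) = -4 - 6 = -10)
S(K) = 64 (S(K) = (-8)² = 64)
s(q) = 2*q² (s(q) = (2*q)*(q + 0) = (2*q)*q = 2*q²)
(s(S((-2 + 3)²)) + Q)*40 = (2*64² - 10)*40 = (2*4096 - 10)*40 = (8192 - 10)*40 = 8182*40 = 327280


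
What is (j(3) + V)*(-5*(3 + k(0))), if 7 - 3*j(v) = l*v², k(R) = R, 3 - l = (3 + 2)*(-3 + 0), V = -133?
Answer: 2770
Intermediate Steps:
l = 18 (l = 3 - (3 + 2)*(-3 + 0) = 3 - 5*(-3) = 3 - 1*(-15) = 3 + 15 = 18)
j(v) = 7/3 - 6*v²
(j(3) + V)*(-5*(3 + k(0))) = ((7/3 - 6*3²) - 133)*(-5*(3 + 0)) = ((7/3 - 6*9) - 133)*(-5*3) = ((7/3 - 54) - 133)*(-15) = (-155/3 - 133)*(-15) = -554/3*(-15) = 2770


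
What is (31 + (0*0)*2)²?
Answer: 961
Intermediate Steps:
(31 + (0*0)*2)² = (31 + 0*2)² = (31 + 0)² = 31² = 961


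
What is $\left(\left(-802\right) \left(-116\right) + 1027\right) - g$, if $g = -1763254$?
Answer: $1857313$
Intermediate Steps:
$\left(\left(-802\right) \left(-116\right) + 1027\right) - g = \left(\left(-802\right) \left(-116\right) + 1027\right) - -1763254 = \left(93032 + 1027\right) + 1763254 = 94059 + 1763254 = 1857313$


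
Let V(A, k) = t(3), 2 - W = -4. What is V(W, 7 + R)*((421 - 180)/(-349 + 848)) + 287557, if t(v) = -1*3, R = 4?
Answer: 143490220/499 ≈ 2.8756e+5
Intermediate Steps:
t(v) = -3
W = 6 (W = 2 - 1*(-4) = 2 + 4 = 6)
V(A, k) = -3
V(W, 7 + R)*((421 - 180)/(-349 + 848)) + 287557 = -3*(421 - 180)/(-349 + 848) + 287557 = -723/499 + 287557 = 143490220/499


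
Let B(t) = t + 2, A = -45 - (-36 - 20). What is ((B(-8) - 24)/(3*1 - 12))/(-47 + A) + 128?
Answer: 6907/54 ≈ 127.91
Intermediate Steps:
A = 11 (A = -45 - 1*(-56) = -45 + 56 = 11)
B(t) = 2 + t
((B(-8) - 24)/(3*1 - 12))/(-47 + A) + 128 = (((2 - 8) - 24)/(3*1 - 12))/(-47 + 11) + 128 = ((-6 - 24)/(3 - 12))/(-36) + 128 = -(-5)/(6*(-9)) + 128 = -(-5)*(-1)/(6*9) + 128 = -1/36*10/3 + 128 = -5/54 + 128 = 6907/54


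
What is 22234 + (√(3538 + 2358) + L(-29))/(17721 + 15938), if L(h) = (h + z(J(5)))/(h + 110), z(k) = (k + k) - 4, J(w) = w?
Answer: 60618310663/2726379 + 2*√1474/33659 ≈ 22234.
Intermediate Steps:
z(k) = -4 + 2*k (z(k) = 2*k - 4 = -4 + 2*k)
L(h) = (6 + h)/(110 + h) (L(h) = (h + (-4 + 2*5))/(h + 110) = (h + (-4 + 10))/(110 + h) = (h + 6)/(110 + h) = (6 + h)/(110 + h))
22234 + (√(3538 + 2358) + L(-29))/(17721 + 15938) = 22234 + (√(3538 + 2358) + (6 - 29)/(110 - 29))/(17721 + 15938) = 22234 + (√5896 - 23/81)/33659 = 22234 + (2*√1474 + (1/81)*(-23))*(1/33659) = 22234 + (2*√1474 - 23/81)*(1/33659) = 22234 + (-23/81 + 2*√1474)*(1/33659) = 22234 + (-23/2726379 + 2*√1474/33659) = 60618310663/2726379 + 2*√1474/33659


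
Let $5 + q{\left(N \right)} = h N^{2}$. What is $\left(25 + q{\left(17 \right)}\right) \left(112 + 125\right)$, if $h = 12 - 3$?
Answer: $621177$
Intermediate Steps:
$h = 9$ ($h = 12 - 3 = 9$)
$q{\left(N \right)} = -5 + 9 N^{2}$
$\left(25 + q{\left(17 \right)}\right) \left(112 + 125\right) = \left(25 - \left(5 - 9 \cdot 17^{2}\right)\right) \left(112 + 125\right) = \left(25 + \left(-5 + 9 \cdot 289\right)\right) 237 = \left(25 + \left(-5 + 2601\right)\right) 237 = \left(25 + 2596\right) 237 = 2621 \cdot 237 = 621177$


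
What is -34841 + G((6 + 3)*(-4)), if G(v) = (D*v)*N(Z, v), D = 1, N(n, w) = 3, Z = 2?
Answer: -34949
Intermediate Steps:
G(v) = 3*v (G(v) = (1*v)*3 = v*3 = 3*v)
-34841 + G((6 + 3)*(-4)) = -34841 + 3*((6 + 3)*(-4)) = -34841 + 3*(9*(-4)) = -34841 + 3*(-36) = -34841 - 108 = -34949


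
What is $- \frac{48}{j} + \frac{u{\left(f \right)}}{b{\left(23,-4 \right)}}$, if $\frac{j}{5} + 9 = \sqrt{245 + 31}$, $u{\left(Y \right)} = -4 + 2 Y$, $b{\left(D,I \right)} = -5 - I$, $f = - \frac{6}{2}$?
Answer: $\frac{3106}{325} - \frac{32 \sqrt{69}}{325} \approx 8.739$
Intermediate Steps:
$f = -3$ ($f = \left(-6\right) \frac{1}{2} = -3$)
$j = -45 + 10 \sqrt{69}$ ($j = -45 + 5 \sqrt{245 + 31} = -45 + 5 \sqrt{276} = -45 + 5 \cdot 2 \sqrt{69} = -45 + 10 \sqrt{69} \approx 38.066$)
$- \frac{48}{j} + \frac{u{\left(f \right)}}{b{\left(23,-4 \right)}} = - \frac{48}{-45 + 10 \sqrt{69}} + \frac{-4 + 2 \left(-3\right)}{-5 - -4} = - \frac{48}{-45 + 10 \sqrt{69}} + \frac{-4 - 6}{-5 + 4} = - \frac{48}{-45 + 10 \sqrt{69}} - \frac{10}{-1} = - \frac{48}{-45 + 10 \sqrt{69}} - -10 = - \frac{48}{-45 + 10 \sqrt{69}} + 10 = 10 - \frac{48}{-45 + 10 \sqrt{69}}$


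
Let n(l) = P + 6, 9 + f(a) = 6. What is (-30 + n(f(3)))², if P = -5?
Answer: 841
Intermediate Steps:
f(a) = -3 (f(a) = -9 + 6 = -3)
n(l) = 1 (n(l) = -5 + 6 = 1)
(-30 + n(f(3)))² = (-30 + 1)² = (-29)² = 841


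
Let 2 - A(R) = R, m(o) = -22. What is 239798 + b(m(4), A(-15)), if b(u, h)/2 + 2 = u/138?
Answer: 16545764/69 ≈ 2.3979e+5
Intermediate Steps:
A(R) = 2 - R
b(u, h) = -4 + u/69 (b(u, h) = -4 + 2*(u/138) = -4 + u/69)
239798 + b(m(4), A(-15)) = 239798 + (-4 + (1/69)*(-22)) = 239798 + (-4 - 22/69) = 239798 - 298/69 = 16545764/69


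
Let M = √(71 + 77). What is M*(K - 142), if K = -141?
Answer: -566*√37 ≈ -3442.8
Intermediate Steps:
M = 2*√37 (M = √148 = 2*√37 ≈ 12.166)
M*(K - 142) = (2*√37)*(-141 - 142) = (2*√37)*(-283) = -566*√37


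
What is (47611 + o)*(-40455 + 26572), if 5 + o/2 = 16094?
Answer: -1107710687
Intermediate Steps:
o = 32178 (o = -10 + 2*16094 = -10 + 32188 = 32178)
(47611 + o)*(-40455 + 26572) = (47611 + 32178)*(-40455 + 26572) = 79789*(-13883) = -1107710687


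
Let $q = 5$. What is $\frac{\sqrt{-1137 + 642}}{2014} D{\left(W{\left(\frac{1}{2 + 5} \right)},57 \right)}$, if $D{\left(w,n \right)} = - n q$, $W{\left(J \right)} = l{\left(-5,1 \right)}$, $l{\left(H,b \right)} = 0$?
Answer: $- \frac{45 i \sqrt{55}}{106} \approx - 3.1484 i$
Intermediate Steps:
$W{\left(J \right)} = 0$
$D{\left(w,n \right)} = - 5 n$ ($D{\left(w,n \right)} = - n 5 = - 5 n$)
$\frac{\sqrt{-1137 + 642}}{2014} D{\left(W{\left(\frac{1}{2 + 5} \right)},57 \right)} = \frac{\sqrt{-1137 + 642}}{2014} \left(\left(-5\right) 57\right) = \sqrt{-495} \cdot \frac{1}{2014} \left(-285\right) = 3 i \sqrt{55} \cdot \frac{1}{2014} \left(-285\right) = \frac{3 i \sqrt{55}}{2014} \left(-285\right) = - \frac{45 i \sqrt{55}}{106}$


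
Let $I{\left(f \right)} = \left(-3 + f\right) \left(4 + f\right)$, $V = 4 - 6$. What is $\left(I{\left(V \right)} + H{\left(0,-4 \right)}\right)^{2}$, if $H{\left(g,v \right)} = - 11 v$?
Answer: $1156$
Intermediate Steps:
$V = -2$
$\left(I{\left(V \right)} + H{\left(0,-4 \right)}\right)^{2} = \left(\left(-12 - 2 + \left(-2\right)^{2}\right) - -44\right)^{2} = \left(\left(-12 - 2 + 4\right) + 44\right)^{2} = \left(-10 + 44\right)^{2} = 34^{2} = 1156$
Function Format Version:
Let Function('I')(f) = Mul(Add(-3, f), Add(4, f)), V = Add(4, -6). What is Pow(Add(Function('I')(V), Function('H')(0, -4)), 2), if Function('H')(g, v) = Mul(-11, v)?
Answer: 1156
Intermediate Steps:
V = -2
Pow(Add(Function('I')(V), Function('H')(0, -4)), 2) = Pow(Add(Add(-12, -2, Pow(-2, 2)), Mul(-11, -4)), 2) = Pow(Add(Add(-12, -2, 4), 44), 2) = Pow(Add(-10, 44), 2) = Pow(34, 2) = 1156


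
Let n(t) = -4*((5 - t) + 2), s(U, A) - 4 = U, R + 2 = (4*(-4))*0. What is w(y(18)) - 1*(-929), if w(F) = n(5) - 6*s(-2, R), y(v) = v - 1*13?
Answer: 909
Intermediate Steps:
y(v) = -13 + v (y(v) = v - 13 = -13 + v)
R = -2 (R = -2 + (4*(-4))*0 = -2 - 16*0 = -2 + 0 = -2)
s(U, A) = 4 + U
n(t) = -28 + 4*t (n(t) = -4*(7 - t) = -28 + 4*t)
w(F) = -20 (w(F) = (-28 + 4*5) - 6*(4 - 2) = (-28 + 20) - 6*2 = -8 - 12 = -20)
w(y(18)) - 1*(-929) = -20 - 1*(-929) = -20 + 929 = 909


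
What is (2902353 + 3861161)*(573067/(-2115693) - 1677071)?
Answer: -23998083592475420780/2115693 ≈ -1.1343e+13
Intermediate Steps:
(2902353 + 3861161)*(573067/(-2115693) - 1677071) = 6763514*(573067*(-1/2115693) - 1677071) = 6763514*(-573067/2115693 - 1677071) = 6763514*(-3548167948270/2115693) = -23998083592475420780/2115693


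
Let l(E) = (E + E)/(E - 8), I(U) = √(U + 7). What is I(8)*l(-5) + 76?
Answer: 76 + 10*√15/13 ≈ 78.979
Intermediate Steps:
I(U) = √(7 + U)
l(E) = 2*E/(-8 + E) (l(E) = (2*E)/(-8 + E) = 2*E/(-8 + E))
I(8)*l(-5) + 76 = √(7 + 8)*(2*(-5)/(-8 - 5)) + 76 = √15*(2*(-5)/(-13)) + 76 = √15*(2*(-5)*(-1/13)) + 76 = √15*(10/13) + 76 = 10*√15/13 + 76 = 76 + 10*√15/13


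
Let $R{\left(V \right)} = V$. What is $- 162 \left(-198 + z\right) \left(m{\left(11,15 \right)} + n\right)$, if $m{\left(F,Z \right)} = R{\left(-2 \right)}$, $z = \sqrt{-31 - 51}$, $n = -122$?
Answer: $-3977424 + 20088 i \sqrt{82} \approx -3.9774 \cdot 10^{6} + 1.819 \cdot 10^{5} i$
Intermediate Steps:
$z = i \sqrt{82}$ ($z = \sqrt{-82} = i \sqrt{82} \approx 9.0554 i$)
$m{\left(F,Z \right)} = -2$
$- 162 \left(-198 + z\right) \left(m{\left(11,15 \right)} + n\right) = - 162 \left(-198 + i \sqrt{82}\right) \left(-2 - 122\right) = - 162 \left(-198 + i \sqrt{82}\right) \left(-124\right) = - 162 \left(24552 - 124 i \sqrt{82}\right) = -3977424 + 20088 i \sqrt{82}$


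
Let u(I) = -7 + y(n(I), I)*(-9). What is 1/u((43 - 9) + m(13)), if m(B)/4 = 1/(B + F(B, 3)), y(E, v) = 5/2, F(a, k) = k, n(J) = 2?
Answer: -2/59 ≈ -0.033898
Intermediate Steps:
y(E, v) = 5/2 (y(E, v) = 5*(1/2) = 5/2)
m(B) = 4/(3 + B) (m(B) = 4/(B + 3) = 4/(3 + B))
u(I) = -59/2 (u(I) = -7 + (5/2)*(-9) = -7 - 45/2 = -59/2)
1/u((43 - 9) + m(13)) = 1/(-59/2) = -2/59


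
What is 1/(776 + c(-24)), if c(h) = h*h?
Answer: 1/1352 ≈ 0.00073965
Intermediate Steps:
c(h) = h**2
1/(776 + c(-24)) = 1/(776 + (-24)**2) = 1/(776 + 576) = 1/1352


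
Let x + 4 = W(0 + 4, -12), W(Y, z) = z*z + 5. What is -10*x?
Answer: -1450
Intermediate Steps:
W(Y, z) = 5 + z² (W(Y, z) = z² + 5 = 5 + z²)
x = 145 (x = -4 + (5 + (-12)²) = -4 + (5 + 144) = -4 + 149 = 145)
-10*x = -10*145 = -1450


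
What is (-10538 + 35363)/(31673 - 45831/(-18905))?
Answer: 469316625/598823896 ≈ 0.78373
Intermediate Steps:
(-10538 + 35363)/(31673 - 45831/(-18905)) = 24825/(31673 - 45831*(-1/18905)) = 24825/(31673 + 45831/18905) = 24825/(598823896/18905) = 24825*(18905/598823896) = 469316625/598823896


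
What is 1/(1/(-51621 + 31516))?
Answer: -20105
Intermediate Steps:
1/(1/(-51621 + 31516)) = 1/(1/(-20105)) = 1/(-1/20105) = -20105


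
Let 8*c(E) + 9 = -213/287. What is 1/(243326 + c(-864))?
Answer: 574/139668425 ≈ 4.1097e-6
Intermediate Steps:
c(E) = -699/574 (c(E) = -9/8 + (-213/287)/8 = -9/8 + (-213*1/287)/8 = -9/8 + (⅛)*(-213/287) = -9/8 - 213/2296 = -699/574)
1/(243326 + c(-864)) = 1/(243326 - 699/574) = 1/(139668425/574) = 574/139668425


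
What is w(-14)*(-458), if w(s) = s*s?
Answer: -89768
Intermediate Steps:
w(s) = s²
w(-14)*(-458) = (-14)²*(-458) = 196*(-458) = -89768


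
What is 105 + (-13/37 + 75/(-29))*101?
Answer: -205687/1073 ≈ -191.69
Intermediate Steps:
105 + (-13/37 + 75/(-29))*101 = 105 + (-13*1/37 + 75*(-1/29))*101 = 105 + (-13/37 - 75/29)*101 = 105 - 3152/1073*101 = 105 - 318352/1073 = -205687/1073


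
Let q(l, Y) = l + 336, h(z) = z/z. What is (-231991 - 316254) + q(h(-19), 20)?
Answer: -547908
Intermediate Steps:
h(z) = 1
q(l, Y) = 336 + l
(-231991 - 316254) + q(h(-19), 20) = (-231991 - 316254) + (336 + 1) = -548245 + 337 = -547908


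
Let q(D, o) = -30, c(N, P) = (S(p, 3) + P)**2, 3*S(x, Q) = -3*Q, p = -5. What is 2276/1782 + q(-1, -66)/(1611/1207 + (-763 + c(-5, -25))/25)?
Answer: -121983319/9744867 ≈ -12.518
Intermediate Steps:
S(x, Q) = -Q (S(x, Q) = (-3*Q)/3 = -Q)
c(N, P) = (-3 + P)**2 (c(N, P) = (-1*3 + P)**2 = (-3 + P)**2)
2276/1782 + q(-1, -66)/(1611/1207 + (-763 + c(-5, -25))/25) = 2276/1782 - 30/(1611/1207 + (-763 + (-3 - 25)**2)/25) = 2276*(1/1782) - 30/(1611*(1/1207) + (-763 + (-28)**2)*(1/25)) = 1138/891 - 30/(1611/1207 + (-763 + 784)*(1/25)) = 1138/891 - 30/(1611/1207 + 21*(1/25)) = 1138/891 - 30/(1611/1207 + 21/25) = 1138/891 - 30/65622/30175 = 1138/891 - 30*30175/65622 = 1138/891 - 150875/10937 = -121983319/9744867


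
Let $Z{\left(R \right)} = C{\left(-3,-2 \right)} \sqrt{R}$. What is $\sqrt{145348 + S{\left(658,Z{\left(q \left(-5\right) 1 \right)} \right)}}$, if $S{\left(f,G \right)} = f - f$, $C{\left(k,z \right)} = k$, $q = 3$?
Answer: $2 \sqrt{36337} \approx 381.25$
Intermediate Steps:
$Z{\left(R \right)} = - 3 \sqrt{R}$
$S{\left(f,G \right)} = 0$
$\sqrt{145348 + S{\left(658,Z{\left(q \left(-5\right) 1 \right)} \right)}} = \sqrt{145348 + 0} = \sqrt{145348} = 2 \sqrt{36337}$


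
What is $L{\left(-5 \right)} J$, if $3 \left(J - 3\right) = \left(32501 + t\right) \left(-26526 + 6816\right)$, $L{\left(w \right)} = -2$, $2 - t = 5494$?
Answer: $354898254$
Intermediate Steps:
$t = -5492$ ($t = 2 - 5494 = -5492$)
$J = -177449127$ ($J = 3 + \frac{\left(32501 - 5492\right) \left(-26526 + 6816\right)}{3} = 3 + \frac{27009 \left(-19710\right)}{3} = 3 + \frac{1}{3} \left(-532347390\right) = 3 - 177449130 = -177449127$)
$L{\left(-5 \right)} J = \left(-2\right) \left(-177449127\right) = 354898254$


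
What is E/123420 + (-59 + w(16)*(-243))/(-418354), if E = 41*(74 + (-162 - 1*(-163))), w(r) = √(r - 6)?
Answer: 43124011/1721108356 + 243*√10/418354 ≈ 0.026893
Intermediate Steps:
w(r) = √(-6 + r)
E = 3075 (E = 41*(74 + (-162 + 163)) = 41*(74 + 1) = 41*75 = 3075)
E/123420 + (-59 + w(16)*(-243))/(-418354) = 3075/123420 + (-59 + √(-6 + 16)*(-243))/(-418354) = 3075*(1/123420) + (-59 + √10*(-243))*(-1/418354) = 205/8228 + (-59 - 243*√10)*(-1/418354) = 205/8228 + (59/418354 + 243*√10/418354) = 43124011/1721108356 + 243*√10/418354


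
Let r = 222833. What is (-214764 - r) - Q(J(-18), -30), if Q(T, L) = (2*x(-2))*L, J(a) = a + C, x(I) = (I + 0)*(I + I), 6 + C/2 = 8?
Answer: -437117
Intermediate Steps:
C = 4 (C = -12 + 2*8 = -12 + 16 = 4)
x(I) = 2*I**2 (x(I) = I*(2*I) = 2*I**2)
J(a) = 4 + a (J(a) = a + 4 = 4 + a)
Q(T, L) = 16*L (Q(T, L) = (2*(2*(-2)**2))*L = (2*(2*4))*L = (2*8)*L = 16*L)
(-214764 - r) - Q(J(-18), -30) = (-214764 - 1*222833) - 16*(-30) = (-214764 - 222833) - 1*(-480) = -437597 + 480 = -437117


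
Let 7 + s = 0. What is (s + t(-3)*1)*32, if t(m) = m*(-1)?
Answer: -128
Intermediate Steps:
t(m) = -m
s = -7 (s = -7 + 0 = -7)
(s + t(-3)*1)*32 = (-7 - 1*(-3)*1)*32 = (-7 + 3*1)*32 = (-7 + 3)*32 = -4*32 = -128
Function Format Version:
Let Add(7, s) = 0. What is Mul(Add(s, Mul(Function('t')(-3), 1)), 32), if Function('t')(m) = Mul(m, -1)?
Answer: -128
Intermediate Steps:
Function('t')(m) = Mul(-1, m)
s = -7 (s = Add(-7, 0) = -7)
Mul(Add(s, Mul(Function('t')(-3), 1)), 32) = Mul(Add(-7, Mul(Mul(-1, -3), 1)), 32) = Mul(Add(-7, Mul(3, 1)), 32) = Mul(Add(-7, 3), 32) = Mul(-4, 32) = -128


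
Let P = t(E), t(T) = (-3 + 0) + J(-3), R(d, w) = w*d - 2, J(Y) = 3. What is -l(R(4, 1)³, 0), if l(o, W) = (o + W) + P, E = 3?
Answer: -8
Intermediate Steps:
R(d, w) = -2 + d*w (R(d, w) = d*w - 2 = -2 + d*w)
t(T) = 0 (t(T) = (-3 + 0) + 3 = -3 + 3 = 0)
P = 0
l(o, W) = W + o (l(o, W) = (o + W) + 0 = (W + o) + 0 = W + o)
-l(R(4, 1)³, 0) = -(0 + (-2 + 4*1)³) = -(0 + (-2 + 4)³) = -(0 + 2³) = -(0 + 8) = -1*8 = -8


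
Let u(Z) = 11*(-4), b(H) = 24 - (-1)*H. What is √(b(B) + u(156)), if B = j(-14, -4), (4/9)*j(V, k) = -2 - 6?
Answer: I*√38 ≈ 6.1644*I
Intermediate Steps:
j(V, k) = -18 (j(V, k) = 9*(-2 - 6)/4 = (9/4)*(-8) = -18)
B = -18
b(H) = 24 + H
u(Z) = -44
√(b(B) + u(156)) = √((24 - 18) - 44) = √(6 - 44) = √(-38) = I*√38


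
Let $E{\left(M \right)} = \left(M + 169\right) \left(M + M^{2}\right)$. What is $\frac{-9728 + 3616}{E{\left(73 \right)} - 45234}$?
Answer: $- \frac{3056}{631025} \approx -0.0048429$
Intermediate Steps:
$E{\left(M \right)} = \left(169 + M\right) \left(M + M^{2}\right)$
$\frac{-9728 + 3616}{E{\left(73 \right)} - 45234} = \frac{-9728 + 3616}{73 \left(169 + 73^{2} + 170 \cdot 73\right) - 45234} = - \frac{6112}{73 \left(169 + 5329 + 12410\right) - 45234} = - \frac{6112}{73 \cdot 17908 - 45234} = - \frac{6112}{1307284 - 45234} = - \frac{6112}{1262050} = \left(-6112\right) \frac{1}{1262050} = - \frac{3056}{631025}$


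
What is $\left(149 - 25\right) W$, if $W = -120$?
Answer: $-14880$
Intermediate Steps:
$\left(149 - 25\right) W = \left(149 - 25\right) \left(-120\right) = 124 \left(-120\right) = -14880$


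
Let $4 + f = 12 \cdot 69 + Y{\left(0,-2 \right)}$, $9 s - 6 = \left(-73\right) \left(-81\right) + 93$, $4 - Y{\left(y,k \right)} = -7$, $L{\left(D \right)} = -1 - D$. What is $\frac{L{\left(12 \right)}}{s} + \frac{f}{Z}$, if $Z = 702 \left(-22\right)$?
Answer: $- \frac{94819}{1289574} \approx -0.073527$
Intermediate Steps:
$Y{\left(y,k \right)} = 11$ ($Y{\left(y,k \right)} = 4 - -7 = 4 + 7 = 11$)
$s = 668$ ($s = \frac{2}{3} + \frac{\left(-73\right) \left(-81\right) + 93}{9} = \frac{2}{3} + \frac{5913 + 93}{9} = \frac{2}{3} + \frac{1}{9} \cdot 6006 = \frac{2}{3} + \frac{2002}{3} = 668$)
$Z = -15444$
$f = 835$ ($f = -4 + \left(12 \cdot 69 + 11\right) = -4 + \left(828 + 11\right) = -4 + 839 = 835$)
$\frac{L{\left(12 \right)}}{s} + \frac{f}{Z} = \frac{-1 - 12}{668} + \frac{835}{-15444} = \left(-1 - 12\right) \frac{1}{668} + 835 \left(- \frac{1}{15444}\right) = \left(-13\right) \frac{1}{668} - \frac{835}{15444} = - \frac{13}{668} - \frac{835}{15444} = - \frac{94819}{1289574}$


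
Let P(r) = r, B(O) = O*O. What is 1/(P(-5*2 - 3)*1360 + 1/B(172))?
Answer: -29584/523045119 ≈ -5.6561e-5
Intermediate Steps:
B(O) = O²
1/(P(-5*2 - 3)*1360 + 1/B(172)) = 1/((-5*2 - 3)*1360 + 1/(172²)) = 1/((-10 - 3)*1360 + 1/29584) = 1/(-13*1360 + 1/29584) = 1/(-17680 + 1/29584) = 1/(-523045119/29584) = -29584/523045119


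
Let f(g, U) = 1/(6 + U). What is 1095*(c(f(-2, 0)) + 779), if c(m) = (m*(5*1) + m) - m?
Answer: 1707835/2 ≈ 8.5392e+5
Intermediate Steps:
c(m) = 5*m (c(m) = (m*5 + m) - m = (5*m + m) - m = 6*m - m = 5*m)
1095*(c(f(-2, 0)) + 779) = 1095*(5/(6 + 0) + 779) = 1095*(5/6 + 779) = 1095*(5*(⅙) + 779) = 1095*(⅚ + 779) = 1095*(4679/6) = 1707835/2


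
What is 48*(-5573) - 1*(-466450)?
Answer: 198946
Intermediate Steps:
48*(-5573) - 1*(-466450) = -267504 + 466450 = 198946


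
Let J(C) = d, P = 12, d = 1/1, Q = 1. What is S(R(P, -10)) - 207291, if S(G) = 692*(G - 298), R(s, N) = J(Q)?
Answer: -412815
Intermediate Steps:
d = 1
J(C) = 1
R(s, N) = 1
S(G) = -206216 + 692*G (S(G) = 692*(-298 + G) = -206216 + 692*G)
S(R(P, -10)) - 207291 = (-206216 + 692*1) - 207291 = (-206216 + 692) - 207291 = -205524 - 207291 = -412815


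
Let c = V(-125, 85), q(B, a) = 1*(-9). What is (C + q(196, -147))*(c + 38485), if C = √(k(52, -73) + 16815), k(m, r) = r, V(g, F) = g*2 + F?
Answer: -344880 + 38320*√16742 ≈ 4.6134e+6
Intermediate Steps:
q(B, a) = -9
V(g, F) = F + 2*g (V(g, F) = 2*g + F = F + 2*g)
c = -165 (c = 85 + 2*(-125) = 85 - 250 = -165)
C = √16742 (C = √(-73 + 16815) = √16742 ≈ 129.39)
(C + q(196, -147))*(c + 38485) = (√16742 - 9)*(-165 + 38485) = (-9 + √16742)*38320 = -344880 + 38320*√16742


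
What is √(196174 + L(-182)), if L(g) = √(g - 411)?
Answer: √(196174 + I*√593) ≈ 442.92 + 0.027*I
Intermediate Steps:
L(g) = √(-411 + g)
√(196174 + L(-182)) = √(196174 + √(-411 - 182)) = √(196174 + √(-593)) = √(196174 + I*√593)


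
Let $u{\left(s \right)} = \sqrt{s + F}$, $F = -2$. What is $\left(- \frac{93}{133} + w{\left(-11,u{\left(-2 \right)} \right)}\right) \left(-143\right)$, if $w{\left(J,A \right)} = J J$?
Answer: $- \frac{2288000}{133} \approx -17203.0$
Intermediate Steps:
$u{\left(s \right)} = \sqrt{-2 + s}$ ($u{\left(s \right)} = \sqrt{s - 2} = \sqrt{-2 + s}$)
$w{\left(J,A \right)} = J^{2}$
$\left(- \frac{93}{133} + w{\left(-11,u{\left(-2 \right)} \right)}\right) \left(-143\right) = \left(- \frac{93}{133} + \left(-11\right)^{2}\right) \left(-143\right) = \left(\left(-93\right) \frac{1}{133} + 121\right) \left(-143\right) = \left(- \frac{93}{133} + 121\right) \left(-143\right) = \frac{16000}{133} \left(-143\right) = - \frac{2288000}{133}$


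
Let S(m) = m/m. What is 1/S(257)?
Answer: 1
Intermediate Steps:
S(m) = 1
1/S(257) = 1/1 = 1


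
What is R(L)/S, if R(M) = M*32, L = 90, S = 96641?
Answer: 2880/96641 ≈ 0.029801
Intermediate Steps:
R(M) = 32*M
R(L)/S = (32*90)/96641 = 2880*(1/96641) = 2880/96641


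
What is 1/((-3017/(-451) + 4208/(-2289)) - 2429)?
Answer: -1032339/2502543326 ≈ -0.00041252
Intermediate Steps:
1/((-3017/(-451) + 4208/(-2289)) - 2429) = 1/((-3017*(-1/451) + 4208*(-1/2289)) - 2429) = 1/((3017/451 - 4208/2289) - 2429) = 1/(5008105/1032339 - 2429) = 1/(-2502543326/1032339) = -1032339/2502543326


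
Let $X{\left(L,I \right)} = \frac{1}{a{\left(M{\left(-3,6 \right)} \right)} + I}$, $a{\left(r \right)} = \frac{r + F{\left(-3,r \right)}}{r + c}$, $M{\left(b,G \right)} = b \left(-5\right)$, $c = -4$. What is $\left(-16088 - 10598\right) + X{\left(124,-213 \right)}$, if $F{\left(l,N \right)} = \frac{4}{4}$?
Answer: $- \frac{62098333}{2327} \approx -26686.0$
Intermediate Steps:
$F{\left(l,N \right)} = 1$ ($F{\left(l,N \right)} = 4 \cdot \frac{1}{4} = 1$)
$M{\left(b,G \right)} = - 5 b$
$a{\left(r \right)} = \frac{1 + r}{-4 + r}$ ($a{\left(r \right)} = \frac{r + 1}{r - 4} = \frac{1 + r}{-4 + r}$)
$X{\left(L,I \right)} = \frac{1}{\frac{16}{11} + I}$ ($X{\left(L,I \right)} = \frac{1}{\frac{1 - -15}{-4 - -15} + I} = \frac{1}{\frac{1 + 15}{-4 + 15} + I} = \frac{1}{\frac{1}{11} \cdot 16 + I} = \frac{1}{\frac{16}{11} + I}$)
$\left(-16088 - 10598\right) + X{\left(124,-213 \right)} = \left(-16088 - 10598\right) + \frac{11}{16 + 11 \left(-213\right)} = \left(-16088 - 10598\right) + \frac{11}{16 - 2343} = -26686 + \frac{11}{-2327} = -26686 + 11 \left(- \frac{1}{2327}\right) = -26686 - \frac{11}{2327} = - \frac{62098333}{2327}$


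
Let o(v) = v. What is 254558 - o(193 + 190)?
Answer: 254175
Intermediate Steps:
254558 - o(193 + 190) = 254558 - (193 + 190) = 254558 - 1*383 = 254558 - 383 = 254175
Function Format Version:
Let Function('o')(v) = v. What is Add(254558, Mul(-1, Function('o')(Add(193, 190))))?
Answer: 254175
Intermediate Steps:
Add(254558, Mul(-1, Function('o')(Add(193, 190)))) = Add(254558, Mul(-1, Add(193, 190))) = Add(254558, Mul(-1, 383)) = Add(254558, -383) = 254175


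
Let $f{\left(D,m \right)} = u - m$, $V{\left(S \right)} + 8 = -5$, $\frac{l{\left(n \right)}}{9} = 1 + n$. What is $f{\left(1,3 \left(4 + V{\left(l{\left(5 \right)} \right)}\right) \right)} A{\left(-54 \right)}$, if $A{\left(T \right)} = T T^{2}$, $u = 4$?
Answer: $-4881384$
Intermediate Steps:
$l{\left(n \right)} = 9 + 9 n$ ($l{\left(n \right)} = 9 \left(1 + n\right) = 9 + 9 n$)
$V{\left(S \right)} = -13$ ($V{\left(S \right)} = -8 - 5 = -13$)
$A{\left(T \right)} = T^{3}$
$f{\left(D,m \right)} = 4 - m$
$f{\left(1,3 \left(4 + V{\left(l{\left(5 \right)} \right)}\right) \right)} A{\left(-54 \right)} = \left(4 - 3 \left(4 - 13\right)\right) \left(-54\right)^{3} = \left(4 - 3 \left(-9\right)\right) \left(-157464\right) = \left(4 - -27\right) \left(-157464\right) = \left(4 + 27\right) \left(-157464\right) = 31 \left(-157464\right) = -4881384$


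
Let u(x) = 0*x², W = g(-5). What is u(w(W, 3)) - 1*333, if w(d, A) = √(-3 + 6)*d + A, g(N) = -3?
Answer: -333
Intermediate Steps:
W = -3
w(d, A) = A + d*√3 (w(d, A) = √3*d + A = d*√3 + A = A + d*√3)
u(x) = 0
u(w(W, 3)) - 1*333 = 0 - 1*333 = 0 - 333 = -333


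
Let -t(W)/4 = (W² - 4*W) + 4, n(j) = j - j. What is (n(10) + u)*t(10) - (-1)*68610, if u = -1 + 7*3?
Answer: 63490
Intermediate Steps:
n(j) = 0
u = 20 (u = -1 + 21 = 20)
t(W) = -16 - 4*W² + 16*W (t(W) = -4*((W² - 4*W) + 4) = -4*(4 + W² - 4*W) = -16 - 4*W² + 16*W)
(n(10) + u)*t(10) - (-1)*68610 = (0 + 20)*(-16 - 4*10² + 16*10) - (-1)*68610 = 20*(-16 - 4*100 + 160) - 1*(-68610) = 20*(-16 - 400 + 160) + 68610 = 20*(-256) + 68610 = -5120 + 68610 = 63490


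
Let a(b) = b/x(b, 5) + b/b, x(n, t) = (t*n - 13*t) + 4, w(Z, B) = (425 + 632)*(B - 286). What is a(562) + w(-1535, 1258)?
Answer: 2824336907/2749 ≈ 1.0274e+6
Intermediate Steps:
w(Z, B) = -302302 + 1057*B (w(Z, B) = 1057*(-286 + B) = -302302 + 1057*B)
x(n, t) = 4 - 13*t + n*t (x(n, t) = (n*t - 13*t) + 4 = (-13*t + n*t) + 4 = 4 - 13*t + n*t)
a(b) = 1 + b/(-61 + 5*b) (a(b) = b/(4 - 13*5 + b*5) + b/b = b/(4 - 65 + 5*b) + 1 = b/(-61 + 5*b) + 1 = 1 + b/(-61 + 5*b))
a(562) + w(-1535, 1258) = (-61 + 6*562)/(-61 + 5*562) + (-302302 + 1057*1258) = (-61 + 3372)/(-61 + 2810) + (-302302 + 1329706) = 3311/2749 + 1027404 = 2824336907/2749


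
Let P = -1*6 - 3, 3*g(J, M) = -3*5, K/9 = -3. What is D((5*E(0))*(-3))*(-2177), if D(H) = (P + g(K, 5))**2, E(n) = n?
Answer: -426692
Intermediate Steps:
K = -27 (K = 9*(-3) = -27)
g(J, M) = -5 (g(J, M) = (-3*5)/3 = (1/3)*(-15) = -5)
P = -9 (P = -6 - 3 = -9)
D(H) = 196 (D(H) = (-9 - 5)**2 = (-14)**2 = 196)
D((5*E(0))*(-3))*(-2177) = 196*(-2177) = -426692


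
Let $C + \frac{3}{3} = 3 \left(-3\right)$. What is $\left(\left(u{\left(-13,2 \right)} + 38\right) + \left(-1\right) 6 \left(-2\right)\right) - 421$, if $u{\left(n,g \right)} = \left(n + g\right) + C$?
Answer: $-392$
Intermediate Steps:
$C = -10$ ($C = -1 + 3 \left(-3\right) = -1 - 9 = -10$)
$u{\left(n,g \right)} = -10 + g + n$ ($u{\left(n,g \right)} = \left(n + g\right) - 10 = \left(g + n\right) - 10 = -10 + g + n$)
$\left(\left(u{\left(-13,2 \right)} + 38\right) + \left(-1\right) 6 \left(-2\right)\right) - 421 = \left(\left(\left(-10 + 2 - 13\right) + 38\right) + \left(-1\right) 6 \left(-2\right)\right) - 421 = \left(\left(-21 + 38\right) - -12\right) - 421 = \left(17 + 12\right) - 421 = 29 - 421 = -392$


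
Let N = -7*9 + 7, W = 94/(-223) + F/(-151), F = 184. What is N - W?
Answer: -1830462/33673 ≈ -54.360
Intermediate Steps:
W = -55226/33673 (W = 94/(-223) + 184/(-151) = 94*(-1/223) + 184*(-1/151) = -94/223 - 184/151 = -55226/33673 ≈ -1.6401)
N = -56 (N = -63 + 7 = -56)
N - W = -56 - 1*(-55226/33673) = -56 + 55226/33673 = -1830462/33673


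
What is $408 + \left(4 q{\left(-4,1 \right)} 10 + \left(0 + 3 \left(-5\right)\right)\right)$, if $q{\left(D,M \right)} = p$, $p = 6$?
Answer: $633$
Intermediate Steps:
$q{\left(D,M \right)} = 6$
$408 + \left(4 q{\left(-4,1 \right)} 10 + \left(0 + 3 \left(-5\right)\right)\right) = 408 + \left(4 \cdot 6 \cdot 10 + \left(0 + 3 \left(-5\right)\right)\right) = 408 + \left(24 \cdot 10 + \left(0 - 15\right)\right) = 408 + \left(240 - 15\right) = 408 + 225 = 633$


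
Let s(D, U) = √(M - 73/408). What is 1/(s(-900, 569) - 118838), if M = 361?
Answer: -48485904/5761967712337 - 2*√15015930/5761967712337 ≈ -8.4162e-6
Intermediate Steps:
s(D, U) = √15015930/204 (s(D, U) = √(361 - 73/408) = √(147215/408) = √15015930/204)
1/(s(-900, 569) - 118838) = 1/(√15015930/204 - 118838) = 1/(-118838 + √15015930/204)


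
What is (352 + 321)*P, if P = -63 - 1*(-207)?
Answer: 96912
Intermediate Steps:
P = 144 (P = -63 + 207 = 144)
(352 + 321)*P = (352 + 321)*144 = 673*144 = 96912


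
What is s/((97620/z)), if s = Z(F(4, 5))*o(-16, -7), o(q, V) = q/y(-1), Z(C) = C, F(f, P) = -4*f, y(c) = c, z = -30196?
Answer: 1932544/24405 ≈ 79.186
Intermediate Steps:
o(q, V) = -q (o(q, V) = q/(-1) = q*(-1) = -q)
s = -256 (s = (-4*4)*(-1*(-16)) = -16*16 = -256)
s/((97620/z)) = -256/(97620/(-30196)) = -256/(97620*(-1/30196)) = -256/(-24405/7549) = -256*(-7549/24405) = 1932544/24405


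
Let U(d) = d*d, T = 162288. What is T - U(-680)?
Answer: -300112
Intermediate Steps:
U(d) = d**2
T - U(-680) = 162288 - 1*(-680)**2 = 162288 - 1*462400 = 162288 - 462400 = -300112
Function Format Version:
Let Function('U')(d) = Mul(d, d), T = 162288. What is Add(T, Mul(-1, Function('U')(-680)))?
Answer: -300112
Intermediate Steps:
Function('U')(d) = Pow(d, 2)
Add(T, Mul(-1, Function('U')(-680))) = Add(162288, Mul(-1, Pow(-680, 2))) = Add(162288, Mul(-1, 462400)) = Add(162288, -462400) = -300112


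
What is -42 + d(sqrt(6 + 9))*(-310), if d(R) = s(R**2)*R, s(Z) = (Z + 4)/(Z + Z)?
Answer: -42 - 589*sqrt(15)/3 ≈ -802.40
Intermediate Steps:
s(Z) = (4 + Z)/(2*Z) (s(Z) = (4 + Z)/((2*Z)) = (4 + Z)*(1/(2*Z)) = (4 + Z)/(2*Z))
d(R) = (4 + R**2)/(2*R) (d(R) = ((4 + R**2)/(2*(R**2)))*R = ((4 + R**2)/(2*R**2))*R = (4 + R**2)/(2*R))
-42 + d(sqrt(6 + 9))*(-310) = -42 + (sqrt(6 + 9)/2 + 2/(sqrt(6 + 9)))*(-310) = -42 + (sqrt(15)/2 + 2/(sqrt(15)))*(-310) = -42 + (sqrt(15)/2 + 2*(sqrt(15)/15))*(-310) = -42 + (sqrt(15)/2 + 2*sqrt(15)/15)*(-310) = -42 + (19*sqrt(15)/30)*(-310) = -42 - 589*sqrt(15)/3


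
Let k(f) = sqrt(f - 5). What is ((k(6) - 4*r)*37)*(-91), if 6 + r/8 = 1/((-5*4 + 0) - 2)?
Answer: -7202013/11 ≈ -6.5473e+5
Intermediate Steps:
k(f) = sqrt(-5 + f)
r = -532/11 (r = -48 + 8/((-5*4 + 0) - 2) = -48 + 8/((-20 + 0) - 2) = -48 + 8/(-20 - 2) = -48 + 8/(-22) = -48 + 8*(-1/22) = -48 - 4/11 = -532/11 ≈ -48.364)
((k(6) - 4*r)*37)*(-91) = ((sqrt(-5 + 6) - 4*(-532/11))*37)*(-91) = ((sqrt(1) + 2128/11)*37)*(-91) = ((1 + 2128/11)*37)*(-91) = ((2139/11)*37)*(-91) = (79143/11)*(-91) = -7202013/11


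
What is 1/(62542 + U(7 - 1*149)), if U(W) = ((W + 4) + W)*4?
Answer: 1/61422 ≈ 1.6281e-5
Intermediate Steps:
U(W) = 16 + 8*W (U(W) = ((4 + W) + W)*4 = (4 + 2*W)*4 = 16 + 8*W)
1/(62542 + U(7 - 1*149)) = 1/(62542 + (16 + 8*(7 - 1*149))) = 1/(62542 + (16 + 8*(7 - 149))) = 1/(62542 + (16 + 8*(-142))) = 1/(62542 + (16 - 1136)) = 1/(62542 - 1120) = 1/61422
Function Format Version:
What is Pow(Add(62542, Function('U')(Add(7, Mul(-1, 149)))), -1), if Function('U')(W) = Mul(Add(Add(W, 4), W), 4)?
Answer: Rational(1, 61422) ≈ 1.6281e-5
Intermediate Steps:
Function('U')(W) = Add(16, Mul(8, W)) (Function('U')(W) = Mul(Add(Add(4, W), W), 4) = Mul(Add(4, Mul(2, W)), 4) = Add(16, Mul(8, W)))
Pow(Add(62542, Function('U')(Add(7, Mul(-1, 149)))), -1) = Pow(Add(62542, Add(16, Mul(8, Add(7, Mul(-1, 149))))), -1) = Pow(Add(62542, Add(16, Mul(8, Add(7, -149)))), -1) = Pow(Add(62542, Add(16, Mul(8, -142))), -1) = Pow(Add(62542, Add(16, -1136)), -1) = Pow(Add(62542, -1120), -1) = Pow(61422, -1) = Rational(1, 61422)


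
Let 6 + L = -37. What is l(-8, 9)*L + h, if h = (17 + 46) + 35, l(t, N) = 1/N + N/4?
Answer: -127/36 ≈ -3.5278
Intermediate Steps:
l(t, N) = 1/N + N/4 (l(t, N) = 1/N + N*(¼) = 1/N + N/4)
L = -43 (L = -6 - 37 = -43)
h = 98 (h = 63 + 35 = 98)
l(-8, 9)*L + h = (1/9 + (¼)*9)*(-43) + 98 = (⅑ + 9/4)*(-43) + 98 = (85/36)*(-43) + 98 = -3655/36 + 98 = -127/36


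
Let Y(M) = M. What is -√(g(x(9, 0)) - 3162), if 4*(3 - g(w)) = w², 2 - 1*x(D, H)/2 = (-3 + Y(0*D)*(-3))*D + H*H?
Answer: -20*I*√10 ≈ -63.246*I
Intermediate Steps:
x(D, H) = 4 - 2*H² + 6*D (x(D, H) = 4 - 2*((-3 + (0*D)*(-3))*D + H*H) = 4 - 2*((-3 + 0*(-3))*D + H²) = 4 - 2*((-3 + 0)*D + H²) = 4 - 2*(-3*D + H²) = 4 - 2*(H² - 3*D) = 4 + (-2*H² + 6*D) = 4 - 2*H² + 6*D)
g(w) = 3 - w²/4
-√(g(x(9, 0)) - 3162) = -√((3 - (4 - 2*0² + 6*9)²/4) - 3162) = -√((3 - (4 - 2*0 + 54)²/4) - 3162) = -√((3 - (4 + 0 + 54)²/4) - 3162) = -√((3 - ¼*58²) - 3162) = -√((3 - ¼*3364) - 3162) = -√((3 - 841) - 3162) = -√(-838 - 3162) = -√(-4000) = -20*I*√10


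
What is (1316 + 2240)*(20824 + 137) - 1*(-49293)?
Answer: 74586609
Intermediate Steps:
(1316 + 2240)*(20824 + 137) - 1*(-49293) = 3556*20961 + 49293 = 74537316 + 49293 = 74586609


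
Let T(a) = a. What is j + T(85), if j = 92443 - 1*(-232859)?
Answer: 325387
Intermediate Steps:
j = 325302 (j = 92443 + 232859 = 325302)
j + T(85) = 325302 + 85 = 325387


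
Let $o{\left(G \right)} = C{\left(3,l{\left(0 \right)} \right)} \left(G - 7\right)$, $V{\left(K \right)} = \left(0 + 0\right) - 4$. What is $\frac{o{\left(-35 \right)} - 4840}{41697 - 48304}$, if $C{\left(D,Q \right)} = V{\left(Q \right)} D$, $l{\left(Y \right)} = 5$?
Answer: $\frac{4336}{6607} \approx 0.65627$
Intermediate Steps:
$V{\left(K \right)} = -4$ ($V{\left(K \right)} = 0 - 4 = -4$)
$C{\left(D,Q \right)} = - 4 D$
$o{\left(G \right)} = 84 - 12 G$ ($o{\left(G \right)} = \left(-4\right) 3 \left(G - 7\right) = - 12 \left(-7 + G\right) = 84 - 12 G$)
$\frac{o{\left(-35 \right)} - 4840}{41697 - 48304} = \frac{\left(84 - -420\right) - 4840}{41697 - 48304} = \frac{\left(84 + 420\right) - 4840}{-6607} = \left(504 - 4840\right) \left(- \frac{1}{6607}\right) = \left(-4336\right) \left(- \frac{1}{6607}\right) = \frac{4336}{6607}$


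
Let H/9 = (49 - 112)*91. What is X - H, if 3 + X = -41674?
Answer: 9920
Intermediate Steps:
X = -41677 (X = -3 - 41674 = -41677)
H = -51597 (H = 9*((49 - 112)*91) = 9*(-63*91) = 9*(-5733) = -51597)
X - H = -41677 - 1*(-51597) = -41677 + 51597 = 9920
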